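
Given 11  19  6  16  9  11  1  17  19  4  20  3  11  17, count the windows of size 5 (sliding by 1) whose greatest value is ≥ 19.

8

(11, 19, 6, 16, 9) → max 19  ≥ 19 ✓
(19, 6, 16, 9, 11) → max 19  ≥ 19 ✓
(6, 16, 9, 11, 1) → max 16
(16, 9, 11, 1, 17) → max 17
(9, 11, 1, 17, 19) → max 19  ≥ 19 ✓
(11, 1, 17, 19, 4) → max 19  ≥ 19 ✓
(1, 17, 19, 4, 20) → max 20  ≥ 19 ✓
(17, 19, 4, 20, 3) → max 20  ≥ 19 ✓
(19, 4, 20, 3, 11) → max 20  ≥ 19 ✓
(4, 20, 3, 11, 17) → max 20  ≥ 19 ✓
8 windows satisfy the condition.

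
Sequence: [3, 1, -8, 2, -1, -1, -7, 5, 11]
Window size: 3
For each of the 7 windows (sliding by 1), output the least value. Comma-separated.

(3, 1, -8) → min -8
(1, -8, 2) → min -8
(-8, 2, -1) → min -8
(2, -1, -1) → min -1
(-1, -1, -7) → min -7
(-1, -7, 5) → min -7
(-7, 5, 11) → min -7

-8, -8, -8, -1, -7, -7, -7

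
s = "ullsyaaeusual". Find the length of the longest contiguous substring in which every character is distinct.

4

[u] len 1
[u, l] len 2
[l] len 1
[l, s] len 2
[l, s, y] len 3
[l, s, y, a] len 4
[a] len 1
[a, e] len 2
[a, e, u] len 3
[a, e, u, s] len 4
[s, u] len 2
[s, u, a] len 3
[s, u, a, l] len 4
Longest all-distinct length: 4.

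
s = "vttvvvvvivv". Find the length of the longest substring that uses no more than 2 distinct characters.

8

add v: window [v] (1 distinct), len 1
add t: window [v, t] (2 distinct), len 2
add t: window [v, t, t] (2 distinct), len 3
add v: window [v, t, t, v] (2 distinct), len 4
add v: window [v, t, t, v, v] (2 distinct), len 5
add v: window [v, t, t, v, v, v] (2 distinct), len 6
add v: window [v, t, t, v, v, v, v] (2 distinct), len 7
add v: window [v, t, t, v, v, v, v, v] (2 distinct), len 8
add i: window [v, v, v, v, v, i] (2 distinct), len 6
add v: window [v, v, v, v, v, i, v] (2 distinct), len 7
add v: window [v, v, v, v, v, i, v, v] (2 distinct), len 8
Longest length with ≤2 distinct: 8.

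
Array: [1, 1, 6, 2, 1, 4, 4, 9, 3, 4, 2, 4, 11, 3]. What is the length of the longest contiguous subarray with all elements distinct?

add 1: [1] len 1
add 1 (repeat 1, move left end past it): [1] len 1
add 6: [1, 6] len 2
add 2: [1, 6, 2] len 3
add 1 (repeat 1, move left end past it): [6, 2, 1] len 3
add 4: [6, 2, 1, 4] len 4
add 4 (repeat 4, move left end past it): [4] len 1
add 9: [4, 9] len 2
add 3: [4, 9, 3] len 3
add 4 (repeat 4, move left end past it): [9, 3, 4] len 3
add 2: [9, 3, 4, 2] len 4
add 4 (repeat 4, move left end past it): [2, 4] len 2
add 11: [2, 4, 11] len 3
add 3: [2, 4, 11, 3] len 4
Longest all-distinct length: 4.

4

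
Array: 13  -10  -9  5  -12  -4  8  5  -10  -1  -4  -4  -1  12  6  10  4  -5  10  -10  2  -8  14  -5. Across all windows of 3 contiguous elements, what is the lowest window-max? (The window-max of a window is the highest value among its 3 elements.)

Window maxs for each of the 22 positions:
13 -10 -9 → max 13
-10 -9 5 → max 5
-9 5 -12 → max 5
5 -12 -4 → max 5
-12 -4 8 → max 8
-4 8 5 → max 8
8 5 -10 → max 8
5 -10 -1 → max 5
-10 -1 -4 → max -1
-1 -4 -4 → max -1
-4 -4 -1 → max -1
-4 -1 12 → max 12
-1 12 6 → max 12
12 6 10 → max 12
6 10 4 → max 10
10 4 -5 → max 10
4 -5 10 → max 10
-5 10 -10 → max 10
10 -10 2 → max 10
-10 2 -8 → max 2
2 -8 14 → max 14
-8 14 -5 → max 14
Lowest of these is -1.

-1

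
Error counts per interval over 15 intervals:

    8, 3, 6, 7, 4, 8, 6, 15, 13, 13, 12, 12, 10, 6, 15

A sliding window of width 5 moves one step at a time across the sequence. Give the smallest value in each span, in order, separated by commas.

[8, 3, 6, 7, 4] → min 3
[3, 6, 7, 4, 8] → min 3
[6, 7, 4, 8, 6] → min 4
[7, 4, 8, 6, 15] → min 4
[4, 8, 6, 15, 13] → min 4
[8, 6, 15, 13, 13] → min 6
[6, 15, 13, 13, 12] → min 6
[15, 13, 13, 12, 12] → min 12
[13, 13, 12, 12, 10] → min 10
[13, 12, 12, 10, 6] → min 6
[12, 12, 10, 6, 15] → min 6

3, 3, 4, 4, 4, 6, 6, 12, 10, 6, 6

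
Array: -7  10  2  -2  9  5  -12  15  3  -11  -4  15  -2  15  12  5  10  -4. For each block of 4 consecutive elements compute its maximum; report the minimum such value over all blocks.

Window maxs for each of the 15 positions:
-7 10 2 -2 → max 10
10 2 -2 9 → max 10
2 -2 9 5 → max 9
-2 9 5 -12 → max 9
9 5 -12 15 → max 15
5 -12 15 3 → max 15
-12 15 3 -11 → max 15
15 3 -11 -4 → max 15
3 -11 -4 15 → max 15
-11 -4 15 -2 → max 15
-4 15 -2 15 → max 15
15 -2 15 12 → max 15
-2 15 12 5 → max 15
15 12 5 10 → max 15
12 5 10 -4 → max 12
Minimum of these is 9.

9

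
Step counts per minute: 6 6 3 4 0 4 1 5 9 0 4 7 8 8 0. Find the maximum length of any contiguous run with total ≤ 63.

Extend to the right; shrink from the left whenever the sum exceeds 63:
add 6: [6] sum 6, len 1
add 6: [6, 6] sum 12, len 2
add 3: [6, 6, 3] sum 15, len 3
add 4: [6, 6, 3, 4] sum 19, len 4
add 0: [6, 6, 3, 4, 0] sum 19, len 5
add 4: [6, 6, 3, 4, 0, 4] sum 23, len 6
add 1: [6, 6, 3, 4, 0, 4, 1] sum 24, len 7
add 5: [6, 6, 3, 4, 0, 4, 1, 5] sum 29, len 8
add 9: [6, 6, 3, 4, 0, 4, 1, 5, 9] sum 38, len 9
add 0: [6, 6, 3, 4, 0, 4, 1, 5, 9, 0] sum 38, len 10
add 4: [6, 6, 3, 4, 0, 4, 1, 5, 9, 0, 4] sum 42, len 11
add 7: [6, 6, 3, 4, 0, 4, 1, 5, 9, 0, 4, 7] sum 49, len 12
add 8: [6, 6, 3, 4, 0, 4, 1, 5, 9, 0, 4, 7, 8] sum 57, len 13
add 8: [6, 3, 4, 0, 4, 1, 5, 9, 0, 4, 7, 8, 8] sum 59, len 13
add 0: [6, 3, 4, 0, 4, 1, 5, 9, 0, 4, 7, 8, 8, 0] sum 59, len 14
Longest length seen: 14.

14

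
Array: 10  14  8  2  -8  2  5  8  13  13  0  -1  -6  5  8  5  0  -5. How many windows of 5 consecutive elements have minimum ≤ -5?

11

(10, 14, 8, 2, -8) → min -8  ≤ -5 ✓
(14, 8, 2, -8, 2) → min -8  ≤ -5 ✓
(8, 2, -8, 2, 5) → min -8  ≤ -5 ✓
(2, -8, 2, 5, 8) → min -8  ≤ -5 ✓
(-8, 2, 5, 8, 13) → min -8  ≤ -5 ✓
(2, 5, 8, 13, 13) → min 2
(5, 8, 13, 13, 0) → min 0
(8, 13, 13, 0, -1) → min -1
(13, 13, 0, -1, -6) → min -6  ≤ -5 ✓
(13, 0, -1, -6, 5) → min -6  ≤ -5 ✓
(0, -1, -6, 5, 8) → min -6  ≤ -5 ✓
(-1, -6, 5, 8, 5) → min -6  ≤ -5 ✓
(-6, 5, 8, 5, 0) → min -6  ≤ -5 ✓
(5, 8, 5, 0, -5) → min -5  ≤ -5 ✓
11 windows satisfy the condition.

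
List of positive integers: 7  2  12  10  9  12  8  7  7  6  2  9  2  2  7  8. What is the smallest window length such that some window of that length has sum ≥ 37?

4

Extend right; whenever the sum reaches 37, record the length and shrink from the left:
add 7: running sum 7 < 37
add 2: running sum 9 < 37
add 12: running sum 21 < 37
add 10: running sum 31 < 37
end 4: [7, 2, 12, 10, 9] sum 40, len 5
end 5: [12, 10, 9, 12] sum 43, len 4
end 6: [10, 9, 12, 8] sum 39, len 4
end 7: [10, 9, 12, 8, 7] sum 46, len 5
end 8: [9, 12, 8, 7, 7] sum 43, len 5
end 9: [12, 8, 7, 7, 6] sum 40, len 5
end 10: [12, 8, 7, 7, 6, 2] sum 42, len 6
end 11: [8, 7, 7, 6, 2, 9] sum 39, len 6
end 12: [8, 7, 7, 6, 2, 9, 2] sum 41, len 7
end 13: [8, 7, 7, 6, 2, 9, 2, 2] sum 43, len 8
end 14: [7, 7, 6, 2, 9, 2, 2, 7] sum 42, len 8
end 15: [7, 6, 2, 9, 2, 2, 7, 8] sum 43, len 8
Shortest qualifying length: 4.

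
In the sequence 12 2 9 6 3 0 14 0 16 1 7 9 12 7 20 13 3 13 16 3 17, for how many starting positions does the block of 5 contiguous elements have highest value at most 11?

1

(12, 2, 9, 6, 3) → max 12
(2, 9, 6, 3, 0) → max 9  ≤ 11 ✓
(9, 6, 3, 0, 14) → max 14
(6, 3, 0, 14, 0) → max 14
(3, 0, 14, 0, 16) → max 16
(0, 14, 0, 16, 1) → max 16
(14, 0, 16, 1, 7) → max 16
(0, 16, 1, 7, 9) → max 16
(16, 1, 7, 9, 12) → max 16
(1, 7, 9, 12, 7) → max 12
(7, 9, 12, 7, 20) → max 20
(9, 12, 7, 20, 13) → max 20
(12, 7, 20, 13, 3) → max 20
(7, 20, 13, 3, 13) → max 20
(20, 13, 3, 13, 16) → max 20
(13, 3, 13, 16, 3) → max 16
(3, 13, 16, 3, 17) → max 17
1 window satisfy the condition.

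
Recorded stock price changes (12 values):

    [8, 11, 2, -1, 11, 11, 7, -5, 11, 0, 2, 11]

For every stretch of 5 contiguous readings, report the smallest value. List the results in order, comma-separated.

Sliding a size-5 window across the 12 values:
(8, 11, 2, -1, 11) → min -1
(11, 2, -1, 11, 11) → min -1
(2, -1, 11, 11, 7) → min -1
(-1, 11, 11, 7, -5) → min -5
(11, 11, 7, -5, 11) → min -5
(11, 7, -5, 11, 0) → min -5
(7, -5, 11, 0, 2) → min -5
(-5, 11, 0, 2, 11) → min -5

-1, -1, -1, -5, -5, -5, -5, -5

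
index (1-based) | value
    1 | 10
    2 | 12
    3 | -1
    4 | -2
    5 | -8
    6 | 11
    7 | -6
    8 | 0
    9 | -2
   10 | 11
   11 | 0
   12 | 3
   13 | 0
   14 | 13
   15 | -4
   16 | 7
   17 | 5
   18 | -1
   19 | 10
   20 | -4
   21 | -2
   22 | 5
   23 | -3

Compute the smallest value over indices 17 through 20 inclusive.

Elements at indices 17..20: 5, -1, 10, -4
min(5, -1, 10, -4) = -4

-4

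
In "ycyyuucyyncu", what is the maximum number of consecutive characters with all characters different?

4

add y: [y] len 1
add c: [y, c] len 2
add y (repeat y, move left end past it): [c, y] len 2
add y (repeat y, move left end past it): [y] len 1
add u: [y, u] len 2
add u (repeat u, move left end past it): [u] len 1
add c: [u, c] len 2
add y: [u, c, y] len 3
add y (repeat y, move left end past it): [y] len 1
add n: [y, n] len 2
add c: [y, n, c] len 3
add u: [y, n, c, u] len 4
Longest all-distinct length: 4.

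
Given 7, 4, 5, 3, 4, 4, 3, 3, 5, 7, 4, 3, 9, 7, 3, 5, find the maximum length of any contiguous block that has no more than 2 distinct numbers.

Extend right; when distinct count exceeds 2, shrink from the left:
add 7: window [7] (1 distinct), len 1
add 4: window [7, 4] (2 distinct), len 2
add 5: window [4, 5] (2 distinct), len 2
add 3: window [5, 3] (2 distinct), len 2
add 4: window [3, 4] (2 distinct), len 2
add 4: window [3, 4, 4] (2 distinct), len 3
add 3: window [3, 4, 4, 3] (2 distinct), len 4
add 3: window [3, 4, 4, 3, 3] (2 distinct), len 5
add 5: window [3, 3, 5] (2 distinct), len 3
add 7: window [5, 7] (2 distinct), len 2
add 4: window [7, 4] (2 distinct), len 2
add 3: window [4, 3] (2 distinct), len 2
add 9: window [3, 9] (2 distinct), len 2
add 7: window [9, 7] (2 distinct), len 2
add 3: window [7, 3] (2 distinct), len 2
add 5: window [3, 5] (2 distinct), len 2
Longest length with ≤2 distinct: 5.

5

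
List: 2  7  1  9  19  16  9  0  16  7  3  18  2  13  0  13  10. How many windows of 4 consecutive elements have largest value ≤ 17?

6

[2, 7, 1, 9] → max 9  ≤ 17 ✓
[7, 1, 9, 19] → max 19
[1, 9, 19, 16] → max 19
[9, 19, 16, 9] → max 19
[19, 16, 9, 0] → max 19
[16, 9, 0, 16] → max 16  ≤ 17 ✓
[9, 0, 16, 7] → max 16  ≤ 17 ✓
[0, 16, 7, 3] → max 16  ≤ 17 ✓
[16, 7, 3, 18] → max 18
[7, 3, 18, 2] → max 18
[3, 18, 2, 13] → max 18
[18, 2, 13, 0] → max 18
[2, 13, 0, 13] → max 13  ≤ 17 ✓
[13, 0, 13, 10] → max 13  ≤ 17 ✓
6 windows satisfy the condition.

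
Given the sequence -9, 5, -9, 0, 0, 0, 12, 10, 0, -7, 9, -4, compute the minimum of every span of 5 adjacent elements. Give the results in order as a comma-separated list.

-9 5 -9 0 0 → min -9
5 -9 0 0 0 → min -9
-9 0 0 0 12 → min -9
0 0 0 12 10 → min 0
0 0 12 10 0 → min 0
0 12 10 0 -7 → min -7
12 10 0 -7 9 → min -7
10 0 -7 9 -4 → min -7

-9, -9, -9, 0, 0, -7, -7, -7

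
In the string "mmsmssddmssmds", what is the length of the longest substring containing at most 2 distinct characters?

Extend right; when distinct count exceeds 2, shrink from the left:
add m: window [m] (1 distinct), len 1
add m: window [m, m] (1 distinct), len 2
add s: window [m, m, s] (2 distinct), len 3
add m: window [m, m, s, m] (2 distinct), len 4
add s: window [m, m, s, m, s] (2 distinct), len 5
add s: window [m, m, s, m, s, s] (2 distinct), len 6
add d: window [s, s, d] (2 distinct), len 3
add d: window [s, s, d, d] (2 distinct), len 4
add m: window [d, d, m] (2 distinct), len 3
add s: window [m, s] (2 distinct), len 2
add s: window [m, s, s] (2 distinct), len 3
add m: window [m, s, s, m] (2 distinct), len 4
add d: window [m, d] (2 distinct), len 2
add s: window [d, s] (2 distinct), len 2
Longest length with ≤2 distinct: 6.

6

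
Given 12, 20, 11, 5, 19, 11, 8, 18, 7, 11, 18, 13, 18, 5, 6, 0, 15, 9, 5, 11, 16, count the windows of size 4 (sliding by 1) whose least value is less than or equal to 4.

12 20 11 5 → min 5
20 11 5 19 → min 5
11 5 19 11 → min 5
5 19 11 8 → min 5
19 11 8 18 → min 8
11 8 18 7 → min 7
8 18 7 11 → min 7
18 7 11 18 → min 7
7 11 18 13 → min 7
11 18 13 18 → min 11
18 13 18 5 → min 5
13 18 5 6 → min 5
18 5 6 0 → min 0  ≤ 4 ✓
5 6 0 15 → min 0  ≤ 4 ✓
6 0 15 9 → min 0  ≤ 4 ✓
0 15 9 5 → min 0  ≤ 4 ✓
15 9 5 11 → min 5
9 5 11 16 → min 5
4 windows satisfy the condition.

4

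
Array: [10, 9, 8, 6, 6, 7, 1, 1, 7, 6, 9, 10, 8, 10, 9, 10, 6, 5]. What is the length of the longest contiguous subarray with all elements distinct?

add 10: [10] len 1
add 9: [10, 9] len 2
add 8: [10, 9, 8] len 3
add 6: [10, 9, 8, 6] len 4
add 6 (repeat 6, move left end past it): [6] len 1
add 7: [6, 7] len 2
add 1: [6, 7, 1] len 3
add 1 (repeat 1, move left end past it): [1] len 1
add 7: [1, 7] len 2
add 6: [1, 7, 6] len 3
add 9: [1, 7, 6, 9] len 4
add 10: [1, 7, 6, 9, 10] len 5
add 8: [1, 7, 6, 9, 10, 8] len 6
add 10 (repeat 10, move left end past it): [8, 10] len 2
add 9: [8, 10, 9] len 3
add 10 (repeat 10, move left end past it): [9, 10] len 2
add 6: [9, 10, 6] len 3
add 5: [9, 10, 6, 5] len 4
Longest all-distinct length: 6.

6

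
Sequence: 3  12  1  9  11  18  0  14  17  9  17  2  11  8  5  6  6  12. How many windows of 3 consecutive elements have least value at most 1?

6

3 12 1 → min 1  ≤ 1 ✓
12 1 9 → min 1  ≤ 1 ✓
1 9 11 → min 1  ≤ 1 ✓
9 11 18 → min 9
11 18 0 → min 0  ≤ 1 ✓
18 0 14 → min 0  ≤ 1 ✓
0 14 17 → min 0  ≤ 1 ✓
14 17 9 → min 9
17 9 17 → min 9
9 17 2 → min 2
17 2 11 → min 2
2 11 8 → min 2
11 8 5 → min 5
8 5 6 → min 5
5 6 6 → min 5
6 6 12 → min 6
6 windows satisfy the condition.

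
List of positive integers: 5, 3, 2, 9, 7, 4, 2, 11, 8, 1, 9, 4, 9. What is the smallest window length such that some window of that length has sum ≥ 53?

add 5: running sum 5 < 53
add 3: running sum 8 < 53
add 2: running sum 10 < 53
add 9: running sum 19 < 53
add 7: running sum 26 < 53
add 4: running sum 30 < 53
add 2: running sum 32 < 53
add 11: running sum 43 < 53
add 8: running sum 51 < 53
add 1: running sum 52 < 53
end 10: [2, 9, 7, 4, 2, 11, 8, 1, 9] sum 53, len 9
end 11: [9, 7, 4, 2, 11, 8, 1, 9, 4] sum 55, len 9
end 12: [7, 4, 2, 11, 8, 1, 9, 4, 9] sum 55, len 9
Shortest qualifying length: 9.

9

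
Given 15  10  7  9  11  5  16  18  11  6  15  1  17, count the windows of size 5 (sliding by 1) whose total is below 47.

1

(15, 10, 7, 9, 11) → sum 52
(10, 7, 9, 11, 5) → sum 42  < 47 ✓
(7, 9, 11, 5, 16) → sum 48
(9, 11, 5, 16, 18) → sum 59
(11, 5, 16, 18, 11) → sum 61
(5, 16, 18, 11, 6) → sum 56
(16, 18, 11, 6, 15) → sum 66
(18, 11, 6, 15, 1) → sum 51
(11, 6, 15, 1, 17) → sum 50
1 window satisfy the condition.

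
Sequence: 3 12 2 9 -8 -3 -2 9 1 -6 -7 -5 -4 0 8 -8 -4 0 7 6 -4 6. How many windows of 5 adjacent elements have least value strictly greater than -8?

(3, 12, 2, 9, -8) → min -8
(12, 2, 9, -8, -3) → min -8
(2, 9, -8, -3, -2) → min -8
(9, -8, -3, -2, 9) → min -8
(-8, -3, -2, 9, 1) → min -8
(-3, -2, 9, 1, -6) → min -6  > -8 ✓
(-2, 9, 1, -6, -7) → min -7  > -8 ✓
(9, 1, -6, -7, -5) → min -7  > -8 ✓
(1, -6, -7, -5, -4) → min -7  > -8 ✓
(-6, -7, -5, -4, 0) → min -7  > -8 ✓
(-7, -5, -4, 0, 8) → min -7  > -8 ✓
(-5, -4, 0, 8, -8) → min -8
(-4, 0, 8, -8, -4) → min -8
(0, 8, -8, -4, 0) → min -8
(8, -8, -4, 0, 7) → min -8
(-8, -4, 0, 7, 6) → min -8
(-4, 0, 7, 6, -4) → min -4  > -8 ✓
(0, 7, 6, -4, 6) → min -4  > -8 ✓
8 windows satisfy the condition.

8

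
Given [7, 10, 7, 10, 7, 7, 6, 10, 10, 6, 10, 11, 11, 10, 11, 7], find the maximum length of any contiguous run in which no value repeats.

3

add 7: [7] len 1
add 10: [7, 10] len 2
add 7 (repeat 7, move left end past it): [10, 7] len 2
add 10 (repeat 10, move left end past it): [7, 10] len 2
add 7 (repeat 7, move left end past it): [10, 7] len 2
add 7 (repeat 7, move left end past it): [7] len 1
add 6: [7, 6] len 2
add 10: [7, 6, 10] len 3
add 10 (repeat 10, move left end past it): [10] len 1
add 6: [10, 6] len 2
add 10 (repeat 10, move left end past it): [6, 10] len 2
add 11: [6, 10, 11] len 3
add 11 (repeat 11, move left end past it): [11] len 1
add 10: [11, 10] len 2
add 11 (repeat 11, move left end past it): [10, 11] len 2
add 7: [10, 11, 7] len 3
Longest all-distinct length: 3.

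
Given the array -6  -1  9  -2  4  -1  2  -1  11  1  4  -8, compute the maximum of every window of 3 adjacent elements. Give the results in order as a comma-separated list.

9, 9, 9, 4, 4, 2, 11, 11, 11, 4

-6 -1 9 → max 9
-1 9 -2 → max 9
9 -2 4 → max 9
-2 4 -1 → max 4
4 -1 2 → max 4
-1 2 -1 → max 2
2 -1 11 → max 11
-1 11 1 → max 11
11 1 4 → max 11
1 4 -8 → max 4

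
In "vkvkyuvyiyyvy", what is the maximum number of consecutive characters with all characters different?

add v: [v] len 1
add k: [v, k] len 2
add v (repeat v, move left end past it): [k, v] len 2
add k (repeat k, move left end past it): [v, k] len 2
add y: [v, k, y] len 3
add u: [v, k, y, u] len 4
add v (repeat v, move left end past it): [k, y, u, v] len 4
add y (repeat y, move left end past it): [u, v, y] len 3
add i: [u, v, y, i] len 4
add y (repeat y, move left end past it): [i, y] len 2
add y (repeat y, move left end past it): [y] len 1
add v: [y, v] len 2
add y (repeat y, move left end past it): [v, y] len 2
Longest all-distinct length: 4.

4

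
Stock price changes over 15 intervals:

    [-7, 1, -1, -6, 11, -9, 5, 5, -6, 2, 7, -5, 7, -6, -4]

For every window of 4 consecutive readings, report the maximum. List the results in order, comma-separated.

1, 11, 11, 11, 11, 5, 5, 7, 7, 7, 7, 7

(-7, 1, -1, -6) → max 1
(1, -1, -6, 11) → max 11
(-1, -6, 11, -9) → max 11
(-6, 11, -9, 5) → max 11
(11, -9, 5, 5) → max 11
(-9, 5, 5, -6) → max 5
(5, 5, -6, 2) → max 5
(5, -6, 2, 7) → max 7
(-6, 2, 7, -5) → max 7
(2, 7, -5, 7) → max 7
(7, -5, 7, -6) → max 7
(-5, 7, -6, -4) → max 7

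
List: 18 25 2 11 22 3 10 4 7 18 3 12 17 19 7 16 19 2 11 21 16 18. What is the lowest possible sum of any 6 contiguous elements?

[18, 25, 2, 11, 22, 3] → sum 81
[25, 2, 11, 22, 3, 10] → sum 73
[2, 11, 22, 3, 10, 4] → sum 52
[11, 22, 3, 10, 4, 7] → sum 57
[22, 3, 10, 4, 7, 18] → sum 64
[3, 10, 4, 7, 18, 3] → sum 45
[10, 4, 7, 18, 3, 12] → sum 54
[4, 7, 18, 3, 12, 17] → sum 61
[7, 18, 3, 12, 17, 19] → sum 76
[18, 3, 12, 17, 19, 7] → sum 76
[3, 12, 17, 19, 7, 16] → sum 74
[12, 17, 19, 7, 16, 19] → sum 90
[17, 19, 7, 16, 19, 2] → sum 80
[19, 7, 16, 19, 2, 11] → sum 74
[7, 16, 19, 2, 11, 21] → sum 76
[16, 19, 2, 11, 21, 16] → sum 85
[19, 2, 11, 21, 16, 18] → sum 87
Lowest of these is 45.

45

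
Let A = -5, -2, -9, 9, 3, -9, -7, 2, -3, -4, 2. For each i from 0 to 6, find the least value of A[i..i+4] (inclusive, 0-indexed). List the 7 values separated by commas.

-9, -9, -9, -9, -9, -9, -7

Sliding a size-5 window across the 11 values:
-5 -2 -9 9 3 → min -9
-2 -9 9 3 -9 → min -9
-9 9 3 -9 -7 → min -9
9 3 -9 -7 2 → min -9
3 -9 -7 2 -3 → min -9
-9 -7 2 -3 -4 → min -9
-7 2 -3 -4 2 → min -7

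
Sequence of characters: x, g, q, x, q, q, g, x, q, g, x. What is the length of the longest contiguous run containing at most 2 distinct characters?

4

Extend right; when distinct count exceeds 2, shrink from the left:
add x: window [x] (1 distinct), len 1
add g: window [x, g] (2 distinct), len 2
add q: window [g, q] (2 distinct), len 2
add x: window [q, x] (2 distinct), len 2
add q: window [q, x, q] (2 distinct), len 3
add q: window [q, x, q, q] (2 distinct), len 4
add g: window [q, q, g] (2 distinct), len 3
add x: window [g, x] (2 distinct), len 2
add q: window [x, q] (2 distinct), len 2
add g: window [q, g] (2 distinct), len 2
add x: window [g, x] (2 distinct), len 2
Longest length with ≤2 distinct: 4.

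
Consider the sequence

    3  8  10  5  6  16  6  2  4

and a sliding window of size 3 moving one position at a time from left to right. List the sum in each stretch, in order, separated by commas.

Sliding a size-3 window across the 9 values:
[3, 8, 10] → sum 21
[8, 10, 5] → sum 23
[10, 5, 6] → sum 21
[5, 6, 16] → sum 27
[6, 16, 6] → sum 28
[16, 6, 2] → sum 24
[6, 2, 4] → sum 12

21, 23, 21, 27, 28, 24, 12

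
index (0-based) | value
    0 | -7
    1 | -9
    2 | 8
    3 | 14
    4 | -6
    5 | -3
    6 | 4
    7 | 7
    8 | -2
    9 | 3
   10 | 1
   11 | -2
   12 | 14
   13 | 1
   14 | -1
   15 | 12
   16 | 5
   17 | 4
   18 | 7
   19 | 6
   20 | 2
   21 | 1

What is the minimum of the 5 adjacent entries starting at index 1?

Elements at indices 1..5: -9, 8, 14, -6, -3
min(-9, 8, 14, -6, -3) = -9

-9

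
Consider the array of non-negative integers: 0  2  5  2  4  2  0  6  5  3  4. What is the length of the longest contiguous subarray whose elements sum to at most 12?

4

Extend to the right; shrink from the left whenever the sum exceeds 12:
add 0: [0] sum 0, len 1
add 2: [0, 2] sum 2, len 2
add 5: [0, 2, 5] sum 7, len 3
add 2: [0, 2, 5, 2] sum 9, len 4
add 4: [5, 2, 4] sum 11, len 3
add 2: [2, 4, 2] sum 8, len 3
add 0: [2, 4, 2, 0] sum 8, len 4
add 6: [4, 2, 0, 6] sum 12, len 4
add 5: [0, 6, 5] sum 11, len 3
add 3: [5, 3] sum 8, len 2
add 4: [5, 3, 4] sum 12, len 3
Longest length seen: 4.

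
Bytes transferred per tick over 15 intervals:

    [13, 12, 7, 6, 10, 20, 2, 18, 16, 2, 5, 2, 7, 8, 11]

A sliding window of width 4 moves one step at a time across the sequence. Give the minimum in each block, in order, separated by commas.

(13, 12, 7, 6) → min 6
(12, 7, 6, 10) → min 6
(7, 6, 10, 20) → min 6
(6, 10, 20, 2) → min 2
(10, 20, 2, 18) → min 2
(20, 2, 18, 16) → min 2
(2, 18, 16, 2) → min 2
(18, 16, 2, 5) → min 2
(16, 2, 5, 2) → min 2
(2, 5, 2, 7) → min 2
(5, 2, 7, 8) → min 2
(2, 7, 8, 11) → min 2

6, 6, 6, 2, 2, 2, 2, 2, 2, 2, 2, 2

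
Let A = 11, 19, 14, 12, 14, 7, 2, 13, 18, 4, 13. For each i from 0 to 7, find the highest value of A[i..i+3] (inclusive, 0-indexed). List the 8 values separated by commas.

19, 19, 14, 14, 14, 18, 18, 18

(11, 19, 14, 12) → max 19
(19, 14, 12, 14) → max 19
(14, 12, 14, 7) → max 14
(12, 14, 7, 2) → max 14
(14, 7, 2, 13) → max 14
(7, 2, 13, 18) → max 18
(2, 13, 18, 4) → max 18
(13, 18, 4, 13) → max 18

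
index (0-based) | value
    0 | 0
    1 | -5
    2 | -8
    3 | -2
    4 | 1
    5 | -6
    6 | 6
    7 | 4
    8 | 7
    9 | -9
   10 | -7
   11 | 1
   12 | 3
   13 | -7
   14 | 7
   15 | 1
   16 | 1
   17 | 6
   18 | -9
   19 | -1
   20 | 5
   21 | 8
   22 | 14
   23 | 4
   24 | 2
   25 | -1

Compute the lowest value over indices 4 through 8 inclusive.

-6

Elements at indices 4..8: 1, -6, 6, 4, 7
min(1, -6, 6, 4, 7) = -6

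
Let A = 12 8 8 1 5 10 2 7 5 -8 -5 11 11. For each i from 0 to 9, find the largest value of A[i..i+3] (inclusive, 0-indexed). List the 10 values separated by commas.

12 8 8 1 → max 12
8 8 1 5 → max 8
8 1 5 10 → max 10
1 5 10 2 → max 10
5 10 2 7 → max 10
10 2 7 5 → max 10
2 7 5 -8 → max 7
7 5 -8 -5 → max 7
5 -8 -5 11 → max 11
-8 -5 11 11 → max 11

12, 8, 10, 10, 10, 10, 7, 7, 11, 11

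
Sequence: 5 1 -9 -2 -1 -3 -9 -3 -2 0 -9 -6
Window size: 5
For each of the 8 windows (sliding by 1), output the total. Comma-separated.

-6, -14, -24, -18, -18, -17, -23, -20

5 1 -9 -2 -1 → sum -6
1 -9 -2 -1 -3 → sum -14
-9 -2 -1 -3 -9 → sum -24
-2 -1 -3 -9 -3 → sum -18
-1 -3 -9 -3 -2 → sum -18
-3 -9 -3 -2 0 → sum -17
-9 -3 -2 0 -9 → sum -23
-3 -2 0 -9 -6 → sum -20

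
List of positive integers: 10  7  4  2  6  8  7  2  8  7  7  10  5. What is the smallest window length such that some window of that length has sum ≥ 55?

8

Extend right; whenever the sum reaches 55, record the length and shrink from the left:
add 10: running sum 10 < 55
add 7: running sum 17 < 55
add 4: running sum 21 < 55
add 2: running sum 23 < 55
add 6: running sum 29 < 55
add 8: running sum 37 < 55
add 7: running sum 44 < 55
add 2: running sum 46 < 55
add 8: running sum 54 < 55
add 7: shortest ending here [10, 7, 4, 2, 6, 8, 7, 2, 8, 7] sum 61, len 10
add 7: shortest ending here [7, 4, 2, 6, 8, 7, 2, 8, 7, 7] sum 58, len 10
add 10: shortest ending here [6, 8, 7, 2, 8, 7, 7, 10] sum 55, len 8
add 5: shortest ending here [6, 8, 7, 2, 8, 7, 7, 10, 5] sum 60, len 9
Shortest qualifying length: 8.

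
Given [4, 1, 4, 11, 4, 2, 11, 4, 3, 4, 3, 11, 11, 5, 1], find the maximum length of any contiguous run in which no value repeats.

4

[4] len 1
[4, 1] len 2
[1, 4] len 2
[1, 4, 11] len 3
[11, 4] len 2
[11, 4, 2] len 3
[4, 2, 11] len 3
[2, 11, 4] len 3
[2, 11, 4, 3] len 4
[3, 4] len 2
[4, 3] len 2
[4, 3, 11] len 3
[11] len 1
[11, 5] len 2
[11, 5, 1] len 3
Longest all-distinct length: 4.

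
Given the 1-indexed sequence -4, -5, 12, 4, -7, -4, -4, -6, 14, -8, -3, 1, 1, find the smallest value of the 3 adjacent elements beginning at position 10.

-8

Elements at indices 10..12: -8, -3, 1
min(-8, -3, 1) = -8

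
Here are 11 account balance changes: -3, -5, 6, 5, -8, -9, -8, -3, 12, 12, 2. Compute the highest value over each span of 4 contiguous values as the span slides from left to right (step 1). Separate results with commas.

6, 6, 6, 5, -3, 12, 12, 12

[-3, -5, 6, 5] → max 6
[-5, 6, 5, -8] → max 6
[6, 5, -8, -9] → max 6
[5, -8, -9, -8] → max 5
[-8, -9, -8, -3] → max -3
[-9, -8, -3, 12] → max 12
[-8, -3, 12, 12] → max 12
[-3, 12, 12, 2] → max 12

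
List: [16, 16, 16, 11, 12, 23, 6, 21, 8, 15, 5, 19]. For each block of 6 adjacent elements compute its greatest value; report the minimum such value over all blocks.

21

Window maxs for each of the 7 positions:
16 16 16 11 12 23 → max 23
16 16 11 12 23 6 → max 23
16 11 12 23 6 21 → max 23
11 12 23 6 21 8 → max 23
12 23 6 21 8 15 → max 23
23 6 21 8 15 5 → max 23
6 21 8 15 5 19 → max 21
Minimum of these is 21.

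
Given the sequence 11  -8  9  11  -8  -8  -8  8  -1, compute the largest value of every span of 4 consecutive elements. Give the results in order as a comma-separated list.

11, 11, 11, 11, 8, 8

11 -8 9 11 → max 11
-8 9 11 -8 → max 11
9 11 -8 -8 → max 11
11 -8 -8 -8 → max 11
-8 -8 -8 8 → max 8
-8 -8 8 -1 → max 8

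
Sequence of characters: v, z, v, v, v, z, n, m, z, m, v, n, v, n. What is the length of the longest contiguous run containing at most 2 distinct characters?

Extend right; when distinct count exceeds 2, shrink from the left:
[v] 1 distinct, len 1
[v, z] 2 distinct, len 2
[v, z, v] 2 distinct, len 3
[v, z, v, v] 2 distinct, len 4
[v, z, v, v, v] 2 distinct, len 5
[v, z, v, v, v, z] 2 distinct, len 6
[z, n] 2 distinct, len 2
[n, m] 2 distinct, len 2
[m, z] 2 distinct, len 2
[m, z, m] 2 distinct, len 3
[m, v] 2 distinct, len 2
[v, n] 2 distinct, len 2
[v, n, v] 2 distinct, len 3
[v, n, v, n] 2 distinct, len 4
Longest length with ≤2 distinct: 6.

6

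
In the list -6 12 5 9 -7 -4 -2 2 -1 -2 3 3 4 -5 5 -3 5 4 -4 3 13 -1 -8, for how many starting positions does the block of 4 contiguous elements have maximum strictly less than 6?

-6 12 5 9 → max 12
12 5 9 -7 → max 12
5 9 -7 -4 → max 9
9 -7 -4 -2 → max 9
-7 -4 -2 2 → max 2  < 6 ✓
-4 -2 2 -1 → max 2  < 6 ✓
-2 2 -1 -2 → max 2  < 6 ✓
2 -1 -2 3 → max 3  < 6 ✓
-1 -2 3 3 → max 3  < 6 ✓
-2 3 3 4 → max 4  < 6 ✓
3 3 4 -5 → max 4  < 6 ✓
3 4 -5 5 → max 5  < 6 ✓
4 -5 5 -3 → max 5  < 6 ✓
-5 5 -3 5 → max 5  < 6 ✓
5 -3 5 4 → max 5  < 6 ✓
-3 5 4 -4 → max 5  < 6 ✓
5 4 -4 3 → max 5  < 6 ✓
4 -4 3 13 → max 13
-4 3 13 -1 → max 13
3 13 -1 -8 → max 13
13 windows satisfy the condition.

13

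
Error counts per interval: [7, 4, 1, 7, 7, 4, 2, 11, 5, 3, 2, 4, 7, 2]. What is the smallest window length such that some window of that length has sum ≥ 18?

add 7: running sum 7 < 18
add 4: running sum 11 < 18
add 1: running sum 12 < 18
add 7: shortest ending here [7, 4, 1, 7] sum 19, len 4
add 7: shortest ending here [4, 1, 7, 7] sum 19, len 4
add 4: shortest ending here [7, 7, 4] sum 18, len 3
add 2: shortest ending here [7, 7, 4, 2] sum 20, len 4
add 11: shortest ending here [7, 4, 2, 11] sum 24, len 4
add 5: shortest ending here [2, 11, 5] sum 18, len 3
add 3: shortest ending here [11, 5, 3] sum 19, len 3
add 2: shortest ending here [11, 5, 3, 2] sum 21, len 4
add 4: shortest ending here [11, 5, 3, 2, 4] sum 25, len 5
add 7: shortest ending here [5, 3, 2, 4, 7] sum 21, len 5
add 2: shortest ending here [3, 2, 4, 7, 2] sum 18, len 5
Shortest qualifying length: 3.

3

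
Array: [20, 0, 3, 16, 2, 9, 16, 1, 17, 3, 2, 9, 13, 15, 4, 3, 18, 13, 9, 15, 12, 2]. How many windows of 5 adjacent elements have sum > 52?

20 0 3 16 2 → sum 41
0 3 16 2 9 → sum 30
3 16 2 9 16 → sum 46
16 2 9 16 1 → sum 44
2 9 16 1 17 → sum 45
9 16 1 17 3 → sum 46
16 1 17 3 2 → sum 39
1 17 3 2 9 → sum 32
17 3 2 9 13 → sum 44
3 2 9 13 15 → sum 42
2 9 13 15 4 → sum 43
9 13 15 4 3 → sum 44
13 15 4 3 18 → sum 53  > 52 ✓
15 4 3 18 13 → sum 53  > 52 ✓
4 3 18 13 9 → sum 47
3 18 13 9 15 → sum 58  > 52 ✓
18 13 9 15 12 → sum 67  > 52 ✓
13 9 15 12 2 → sum 51
4 windows satisfy the condition.

4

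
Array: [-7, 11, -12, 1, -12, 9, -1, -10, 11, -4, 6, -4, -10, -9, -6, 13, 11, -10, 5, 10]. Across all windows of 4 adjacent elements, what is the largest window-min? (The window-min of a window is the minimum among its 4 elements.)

-4

(-7, 11, -12, 1) → min -12
(11, -12, 1, -12) → min -12
(-12, 1, -12, 9) → min -12
(1, -12, 9, -1) → min -12
(-12, 9, -1, -10) → min -12
(9, -1, -10, 11) → min -10
(-1, -10, 11, -4) → min -10
(-10, 11, -4, 6) → min -10
(11, -4, 6, -4) → min -4
(-4, 6, -4, -10) → min -10
(6, -4, -10, -9) → min -10
(-4, -10, -9, -6) → min -10
(-10, -9, -6, 13) → min -10
(-9, -6, 13, 11) → min -9
(-6, 13, 11, -10) → min -10
(13, 11, -10, 5) → min -10
(11, -10, 5, 10) → min -10
Largest of these is -4.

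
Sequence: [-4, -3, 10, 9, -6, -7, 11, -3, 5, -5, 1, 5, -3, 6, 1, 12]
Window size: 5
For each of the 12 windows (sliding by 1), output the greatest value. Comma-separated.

10, 10, 11, 11, 11, 11, 11, 5, 5, 6, 6, 12

Sliding a size-5 window across the 16 values:
[-4, -3, 10, 9, -6] → max 10
[-3, 10, 9, -6, -7] → max 10
[10, 9, -6, -7, 11] → max 11
[9, -6, -7, 11, -3] → max 11
[-6, -7, 11, -3, 5] → max 11
[-7, 11, -3, 5, -5] → max 11
[11, -3, 5, -5, 1] → max 11
[-3, 5, -5, 1, 5] → max 5
[5, -5, 1, 5, -3] → max 5
[-5, 1, 5, -3, 6] → max 6
[1, 5, -3, 6, 1] → max 6
[5, -3, 6, 1, 12] → max 12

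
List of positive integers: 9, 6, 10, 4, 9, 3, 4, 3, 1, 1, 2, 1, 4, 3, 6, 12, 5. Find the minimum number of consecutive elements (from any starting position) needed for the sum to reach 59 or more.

add 9: running sum 9 < 59
add 6: running sum 15 < 59
add 10: running sum 25 < 59
add 4: running sum 29 < 59
add 9: running sum 38 < 59
add 3: running sum 41 < 59
add 4: running sum 45 < 59
add 3: running sum 48 < 59
add 1: running sum 49 < 59
add 1: running sum 50 < 59
add 2: running sum 52 < 59
add 1: running sum 53 < 59
add 4: running sum 57 < 59
add 3: shortest ending here [9, 6, 10, 4, 9, 3, 4, 3, 1, 1, 2, 1, 4, 3] sum 60, len 14
add 6: shortest ending here [9, 6, 10, 4, 9, 3, 4, 3, 1, 1, 2, 1, 4, 3, 6] sum 66, len 15
add 12: shortest ending here [10, 4, 9, 3, 4, 3, 1, 1, 2, 1, 4, 3, 6, 12] sum 63, len 14
add 5: shortest ending here [10, 4, 9, 3, 4, 3, 1, 1, 2, 1, 4, 3, 6, 12, 5] sum 68, len 15
Shortest qualifying length: 14.

14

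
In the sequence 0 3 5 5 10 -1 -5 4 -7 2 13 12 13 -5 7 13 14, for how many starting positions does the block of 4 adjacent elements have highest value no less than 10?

(0, 3, 5, 5) → max 5
(3, 5, 5, 10) → max 10  ≥ 10 ✓
(5, 5, 10, -1) → max 10  ≥ 10 ✓
(5, 10, -1, -5) → max 10  ≥ 10 ✓
(10, -1, -5, 4) → max 10  ≥ 10 ✓
(-1, -5, 4, -7) → max 4
(-5, 4, -7, 2) → max 4
(4, -7, 2, 13) → max 13  ≥ 10 ✓
(-7, 2, 13, 12) → max 13  ≥ 10 ✓
(2, 13, 12, 13) → max 13  ≥ 10 ✓
(13, 12, 13, -5) → max 13  ≥ 10 ✓
(12, 13, -5, 7) → max 13  ≥ 10 ✓
(13, -5, 7, 13) → max 13  ≥ 10 ✓
(-5, 7, 13, 14) → max 14  ≥ 10 ✓
11 windows satisfy the condition.

11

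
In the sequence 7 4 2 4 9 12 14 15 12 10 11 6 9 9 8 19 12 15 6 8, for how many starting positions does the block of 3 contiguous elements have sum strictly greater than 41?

(7, 4, 2) → sum 13
(4, 2, 4) → sum 10
(2, 4, 9) → sum 15
(4, 9, 12) → sum 25
(9, 12, 14) → sum 35
(12, 14, 15) → sum 41
(14, 15, 12) → sum 41
(15, 12, 10) → sum 37
(12, 10, 11) → sum 33
(10, 11, 6) → sum 27
(11, 6, 9) → sum 26
(6, 9, 9) → sum 24
(9, 9, 8) → sum 26
(9, 8, 19) → sum 36
(8, 19, 12) → sum 39
(19, 12, 15) → sum 46  > 41 ✓
(12, 15, 6) → sum 33
(15, 6, 8) → sum 29
1 window satisfy the condition.

1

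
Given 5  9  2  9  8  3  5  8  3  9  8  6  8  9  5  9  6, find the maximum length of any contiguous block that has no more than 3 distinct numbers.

5

[5] 1 distinct, len 1
[5, 9] 2 distinct, len 2
[5, 9, 2] 3 distinct, len 3
[5, 9, 2, 9] 3 distinct, len 4
[9, 2, 9, 8] 3 distinct, len 4
[9, 8, 3] 3 distinct, len 3
[8, 3, 5] 3 distinct, len 3
[8, 3, 5, 8] 3 distinct, len 4
[8, 3, 5, 8, 3] 3 distinct, len 5
[8, 3, 9] 3 distinct, len 3
[8, 3, 9, 8] 3 distinct, len 4
[9, 8, 6] 3 distinct, len 3
[9, 8, 6, 8] 3 distinct, len 4
[9, 8, 6, 8, 9] 3 distinct, len 5
[8, 9, 5] 3 distinct, len 3
[8, 9, 5, 9] 3 distinct, len 4
[9, 5, 9, 6] 3 distinct, len 4
Longest length with ≤3 distinct: 5.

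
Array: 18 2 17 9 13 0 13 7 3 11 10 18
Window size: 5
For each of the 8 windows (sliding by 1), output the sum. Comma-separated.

[18, 2, 17, 9, 13] → sum 59
[2, 17, 9, 13, 0] → sum 41
[17, 9, 13, 0, 13] → sum 52
[9, 13, 0, 13, 7] → sum 42
[13, 0, 13, 7, 3] → sum 36
[0, 13, 7, 3, 11] → sum 34
[13, 7, 3, 11, 10] → sum 44
[7, 3, 11, 10, 18] → sum 49

59, 41, 52, 42, 36, 34, 44, 49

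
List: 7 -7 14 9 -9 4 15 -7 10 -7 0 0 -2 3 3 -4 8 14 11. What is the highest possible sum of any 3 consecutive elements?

33

[7, -7, 14] → sum 14
[-7, 14, 9] → sum 16
[14, 9, -9] → sum 14
[9, -9, 4] → sum 4
[-9, 4, 15] → sum 10
[4, 15, -7] → sum 12
[15, -7, 10] → sum 18
[-7, 10, -7] → sum -4
[10, -7, 0] → sum 3
[-7, 0, 0] → sum -7
[0, 0, -2] → sum -2
[0, -2, 3] → sum 1
[-2, 3, 3] → sum 4
[3, 3, -4] → sum 2
[3, -4, 8] → sum 7
[-4, 8, 14] → sum 18
[8, 14, 11] → sum 33
Highest of these is 33.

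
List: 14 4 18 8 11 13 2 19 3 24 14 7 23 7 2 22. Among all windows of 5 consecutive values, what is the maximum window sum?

75

[14, 4, 18, 8, 11] → sum 55
[4, 18, 8, 11, 13] → sum 54
[18, 8, 11, 13, 2] → sum 52
[8, 11, 13, 2, 19] → sum 53
[11, 13, 2, 19, 3] → sum 48
[13, 2, 19, 3, 24] → sum 61
[2, 19, 3, 24, 14] → sum 62
[19, 3, 24, 14, 7] → sum 67
[3, 24, 14, 7, 23] → sum 71
[24, 14, 7, 23, 7] → sum 75
[14, 7, 23, 7, 2] → sum 53
[7, 23, 7, 2, 22] → sum 61
Maximum of these is 75.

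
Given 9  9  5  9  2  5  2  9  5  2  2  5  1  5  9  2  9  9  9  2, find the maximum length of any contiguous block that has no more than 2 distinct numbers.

6

[9] 1 distinct, len 1
[9, 9] 1 distinct, len 2
[9, 9, 5] 2 distinct, len 3
[9, 9, 5, 9] 2 distinct, len 4
[9, 2] 2 distinct, len 2
[2, 5] 2 distinct, len 2
[2, 5, 2] 2 distinct, len 3
[2, 9] 2 distinct, len 2
[9, 5] 2 distinct, len 2
[5, 2] 2 distinct, len 2
[5, 2, 2] 2 distinct, len 3
[5, 2, 2, 5] 2 distinct, len 4
[5, 1] 2 distinct, len 2
[5, 1, 5] 2 distinct, len 3
[5, 9] 2 distinct, len 2
[9, 2] 2 distinct, len 2
[9, 2, 9] 2 distinct, len 3
[9, 2, 9, 9] 2 distinct, len 4
[9, 2, 9, 9, 9] 2 distinct, len 5
[9, 2, 9, 9, 9, 2] 2 distinct, len 6
Longest length with ≤2 distinct: 6.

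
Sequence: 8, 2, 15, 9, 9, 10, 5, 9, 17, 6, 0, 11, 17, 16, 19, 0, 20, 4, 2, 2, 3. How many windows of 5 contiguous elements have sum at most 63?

[8, 2, 15, 9, 9] → sum 43  ≤ 63 ✓
[2, 15, 9, 9, 10] → sum 45  ≤ 63 ✓
[15, 9, 9, 10, 5] → sum 48  ≤ 63 ✓
[9, 9, 10, 5, 9] → sum 42  ≤ 63 ✓
[9, 10, 5, 9, 17] → sum 50  ≤ 63 ✓
[10, 5, 9, 17, 6] → sum 47  ≤ 63 ✓
[5, 9, 17, 6, 0] → sum 37  ≤ 63 ✓
[9, 17, 6, 0, 11] → sum 43  ≤ 63 ✓
[17, 6, 0, 11, 17] → sum 51  ≤ 63 ✓
[6, 0, 11, 17, 16] → sum 50  ≤ 63 ✓
[0, 11, 17, 16, 19] → sum 63  ≤ 63 ✓
[11, 17, 16, 19, 0] → sum 63  ≤ 63 ✓
[17, 16, 19, 0, 20] → sum 72
[16, 19, 0, 20, 4] → sum 59  ≤ 63 ✓
[19, 0, 20, 4, 2] → sum 45  ≤ 63 ✓
[0, 20, 4, 2, 2] → sum 28  ≤ 63 ✓
[20, 4, 2, 2, 3] → sum 31  ≤ 63 ✓
16 windows satisfy the condition.

16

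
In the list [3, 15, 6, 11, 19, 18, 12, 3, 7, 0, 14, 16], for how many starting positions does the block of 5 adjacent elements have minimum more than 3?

2

[3, 15, 6, 11, 19] → min 3
[15, 6, 11, 19, 18] → min 6  > 3 ✓
[6, 11, 19, 18, 12] → min 6  > 3 ✓
[11, 19, 18, 12, 3] → min 3
[19, 18, 12, 3, 7] → min 3
[18, 12, 3, 7, 0] → min 0
[12, 3, 7, 0, 14] → min 0
[3, 7, 0, 14, 16] → min 0
2 windows satisfy the condition.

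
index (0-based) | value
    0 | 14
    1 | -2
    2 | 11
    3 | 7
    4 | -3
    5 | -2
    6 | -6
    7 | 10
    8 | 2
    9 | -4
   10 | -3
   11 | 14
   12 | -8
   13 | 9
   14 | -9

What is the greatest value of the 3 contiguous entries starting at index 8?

2

Elements at indices 8..10: 2, -4, -3
max(2, -4, -3) = 2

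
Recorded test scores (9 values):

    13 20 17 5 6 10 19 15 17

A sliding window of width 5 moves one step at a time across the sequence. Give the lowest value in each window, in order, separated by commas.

[13, 20, 17, 5, 6] → min 5
[20, 17, 5, 6, 10] → min 5
[17, 5, 6, 10, 19] → min 5
[5, 6, 10, 19, 15] → min 5
[6, 10, 19, 15, 17] → min 6

5, 5, 5, 5, 6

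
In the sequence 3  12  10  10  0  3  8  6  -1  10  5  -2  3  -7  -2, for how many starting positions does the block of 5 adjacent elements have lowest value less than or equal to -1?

[3, 12, 10, 10, 0] → min 0
[12, 10, 10, 0, 3] → min 0
[10, 10, 0, 3, 8] → min 0
[10, 0, 3, 8, 6] → min 0
[0, 3, 8, 6, -1] → min -1  ≤ -1 ✓
[3, 8, 6, -1, 10] → min -1  ≤ -1 ✓
[8, 6, -1, 10, 5] → min -1  ≤ -1 ✓
[6, -1, 10, 5, -2] → min -2  ≤ -1 ✓
[-1, 10, 5, -2, 3] → min -2  ≤ -1 ✓
[10, 5, -2, 3, -7] → min -7  ≤ -1 ✓
[5, -2, 3, -7, -2] → min -7  ≤ -1 ✓
7 windows satisfy the condition.

7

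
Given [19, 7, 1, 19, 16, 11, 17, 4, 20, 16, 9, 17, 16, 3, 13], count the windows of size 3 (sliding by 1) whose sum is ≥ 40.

19 7 1 → sum 27
7 1 19 → sum 27
1 19 16 → sum 36
19 16 11 → sum 46  ≥ 40 ✓
16 11 17 → sum 44  ≥ 40 ✓
11 17 4 → sum 32
17 4 20 → sum 41  ≥ 40 ✓
4 20 16 → sum 40  ≥ 40 ✓
20 16 9 → sum 45  ≥ 40 ✓
16 9 17 → sum 42  ≥ 40 ✓
9 17 16 → sum 42  ≥ 40 ✓
17 16 3 → sum 36
16 3 13 → sum 32
7 windows satisfy the condition.

7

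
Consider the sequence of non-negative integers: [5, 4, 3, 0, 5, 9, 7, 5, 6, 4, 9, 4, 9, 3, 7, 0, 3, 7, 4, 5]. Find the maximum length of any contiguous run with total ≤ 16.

[5] sum 5 len 1
[5, 4] sum 9 len 2
[5, 4, 3] sum 12 len 3
[5, 4, 3, 0] sum 12 len 4
[4, 3, 0, 5] sum 12 len 4
[0, 5, 9] sum 14 len 3
[9, 7] sum 16 len 2
[7, 5] sum 12 len 2
[5, 6] sum 11 len 2
[5, 6, 4] sum 15 len 3
[4, 9] sum 13 len 2
[9, 4] sum 13 len 2
[4, 9] sum 13 len 2
[4, 9, 3] sum 16 len 3
[3, 7] sum 10 len 2
[3, 7, 0] sum 10 len 3
[3, 7, 0, 3] sum 13 len 4
[0, 3, 7] sum 10 len 3
[0, 3, 7, 4] sum 14 len 4
[7, 4, 5] sum 16 len 3
Longest length seen: 4.

4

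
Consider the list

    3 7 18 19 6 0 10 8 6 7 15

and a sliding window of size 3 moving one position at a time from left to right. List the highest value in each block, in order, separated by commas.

[3, 7, 18] → max 18
[7, 18, 19] → max 19
[18, 19, 6] → max 19
[19, 6, 0] → max 19
[6, 0, 10] → max 10
[0, 10, 8] → max 10
[10, 8, 6] → max 10
[8, 6, 7] → max 8
[6, 7, 15] → max 15

18, 19, 19, 19, 10, 10, 10, 8, 15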